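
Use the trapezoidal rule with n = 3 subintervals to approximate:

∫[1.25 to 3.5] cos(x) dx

f(x) = cos(x)
a = 1.25, b = 3.5, n = 3
h = (b - a)/n = 0.750000

Trapezoidal rule: (h/2)[f(x₀) + 2f(x₁) + 2f(x₂) + ... + f(xₙ)]

x_0 = 1.2500, f(x_0) = 0.315322, coefficient = 1
x_1 = 2.0000, f(x_1) = -0.416147, coefficient = 2
x_2 = 2.7500, f(x_2) = -0.924302, coefficient = 2
x_3 = 3.5000, f(x_3) = -0.936457, coefficient = 1

I ≈ (0.750000/2) × -3.302033 = -1.238262
Exact value: -1.299768
Error: 0.061506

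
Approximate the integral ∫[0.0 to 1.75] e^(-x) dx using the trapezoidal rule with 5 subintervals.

f(x) = e^(-x)
a = 0.0, b = 1.75, n = 5
h = (b - a)/n = 0.350000

Trapezoidal rule: (h/2)[f(x₀) + 2f(x₁) + 2f(x₂) + ... + f(xₙ)]

x_0 = 0.0000, f(x_0) = 1.000000, coefficient = 1
x_1 = 0.3500, f(x_1) = 0.704688, coefficient = 2
x_2 = 0.7000, f(x_2) = 0.496585, coefficient = 2
x_3 = 1.0500, f(x_3) = 0.349938, coefficient = 2
x_4 = 1.4000, f(x_4) = 0.246597, coefficient = 2
x_5 = 1.7500, f(x_5) = 0.173774, coefficient = 1

I ≈ (0.350000/2) × 4.769390 = 0.834643
Exact value: 0.826226
Error: 0.008417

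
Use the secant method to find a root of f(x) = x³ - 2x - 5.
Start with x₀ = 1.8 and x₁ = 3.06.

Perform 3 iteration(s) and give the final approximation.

f(x) = x³ - 2x - 5
x₀ = 1.8, x₁ = 3.06

Secant formula: x_{n+1} = x_n - f(x_n)(x_n - x_{n-1})/(f(x_n) - f(x_{n-1}))

Iteration 1:
  f(1.800000) = -2.768000
  f(3.060000) = 17.532616
  x_2 = 3.060000 - 17.532616×(3.060000 - 1.800000)/(17.532616 - (-2.768000))
       = 1.971802
Iteration 2:
  f(3.060000) = 17.532616
  f(1.971802) = -1.277235
  x_3 = 1.971802 - (-1.277235)×(1.971802 - 3.060000)/(-1.277235 - 17.532616)
       = 2.045693
Iteration 3:
  f(1.971802) = -1.277235
  f(2.045693) = -0.530447
  x_4 = 2.045693 - (-0.530447)×(2.045693 - 1.971802)/(-0.530447 - (-1.277235))
       = 2.098178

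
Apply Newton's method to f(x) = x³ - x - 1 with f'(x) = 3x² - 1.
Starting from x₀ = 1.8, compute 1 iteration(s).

f(x) = x³ - x - 1
f'(x) = 3x² - 1
x₀ = 1.8

Newton-Raphson formula: x_{n+1} = x_n - f(x_n)/f'(x_n)

Iteration 1:
  f(1.800000) = 3.032000
  f'(1.800000) = 8.720000
  x_1 = 1.800000 - 3.032000/8.720000 = 1.452294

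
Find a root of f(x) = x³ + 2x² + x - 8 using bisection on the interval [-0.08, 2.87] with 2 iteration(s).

f(x) = x³ + 2x² + x - 8
Initial interval: [-0.08, 2.87]

Iteration 1:
  c_1 = (-0.080000 + 2.870000)/2 = 1.395000
  f(c_1) = f(1.395000) = 0.001755
  f(a) × f(c) < 0, new interval: [-0.080000, 1.395000]
Iteration 2:
  c_2 = (-0.080000 + 1.395000)/2 = 0.657500
  f(c_2) = f(0.657500) = -6.193646
  f(a) × f(c) ≥ 0, new interval: [0.657500, 1.395000]

After 2 iteration(s), the approximation is c_2 = 0.657500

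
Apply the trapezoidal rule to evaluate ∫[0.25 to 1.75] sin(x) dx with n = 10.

f(x) = sin(x)
a = 0.25, b = 1.75, n = 10
h = (b - a)/n = 0.150000

Trapezoidal rule: (h/2)[f(x₀) + 2f(x₁) + 2f(x₂) + ... + f(xₙ)]

x_0 = 0.2500, f(x_0) = 0.247404, coefficient = 1
x_1 = 0.4000, f(x_1) = 0.389418, coefficient = 2
x_2 = 0.5500, f(x_2) = 0.522687, coefficient = 2
x_3 = 0.7000, f(x_3) = 0.644218, coefficient = 2
x_4 = 0.8500, f(x_4) = 0.751280, coefficient = 2
x_5 = 1.0000, f(x_5) = 0.841471, coefficient = 2
x_6 = 1.1500, f(x_6) = 0.912764, coefficient = 2
x_7 = 1.3000, f(x_7) = 0.963558, coefficient = 2
x_8 = 1.4500, f(x_8) = 0.992713, coefficient = 2
x_9 = 1.6000, f(x_9) = 0.999574, coefficient = 2
x_10 = 1.7500, f(x_10) = 0.983986, coefficient = 1

I ≈ (0.150000/2) × 15.266757 = 1.145007
Exact value: 1.147158
Error: 0.002152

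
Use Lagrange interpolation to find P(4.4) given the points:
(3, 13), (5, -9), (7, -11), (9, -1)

Lagrange interpolation formula:
P(x) = Σ yᵢ × Lᵢ(x)
where Lᵢ(x) = Π_{j≠i} (x - xⱼ)/(xᵢ - xⱼ)

L_0(4.4) = (4.4 - 5)/(3 - 5) × (4.4 - 7)/(3 - 7) × (4.4 - 9)/(3 - 9) = 0.149500
L_1(4.4) = (4.4 - 3)/(5 - 3) × (4.4 - 7)/(5 - 7) × (4.4 - 9)/(5 - 9) = 1.046500
L_2(4.4) = (4.4 - 3)/(7 - 3) × (4.4 - 5)/(7 - 5) × (4.4 - 9)/(7 - 9) = -0.241500
L_3(4.4) = (4.4 - 3)/(9 - 3) × (4.4 - 5)/(9 - 5) × (4.4 - 7)/(9 - 7) = 0.045500

P(4.4) = 13×L_0(4.4) + (-9)×L_1(4.4) + (-11)×L_2(4.4) + (-1)×L_3(4.4)
P(4.4) = -4.864000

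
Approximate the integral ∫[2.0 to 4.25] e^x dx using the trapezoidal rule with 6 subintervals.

f(x) = e^x
a = 2.0, b = 4.25, n = 6
h = (b - a)/n = 0.375000

Trapezoidal rule: (h/2)[f(x₀) + 2f(x₁) + 2f(x₂) + ... + f(xₙ)]

x_0 = 2.0000, f(x_0) = 7.389056, coefficient = 1
x_1 = 2.3750, f(x_1) = 10.751013, coefficient = 2
x_2 = 2.7500, f(x_2) = 15.642632, coefficient = 2
x_3 = 3.1250, f(x_3) = 22.759895, coefficient = 2
x_4 = 3.5000, f(x_4) = 33.115452, coefficient = 2
x_5 = 3.8750, f(x_5) = 48.182698, coefficient = 2
x_6 = 4.2500, f(x_6) = 70.105412, coefficient = 1

I ≈ (0.375000/2) × 338.397849 = 63.449597
Exact value: 62.716356
Error: 0.733240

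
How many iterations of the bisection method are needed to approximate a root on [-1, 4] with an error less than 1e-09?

We need (b-a)/2^n ≤ 1e-09
(4 - (-1))/2^n ≤ 1e-09
5/2^n ≤ 1e-09
2^n ≥ 5000000000
n ≥ log₂(5000000000) = 32.22
n ≥ 33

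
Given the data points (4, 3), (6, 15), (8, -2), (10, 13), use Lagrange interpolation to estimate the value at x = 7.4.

Lagrange interpolation formula:
P(x) = Σ yᵢ × Lᵢ(x)
where Lᵢ(x) = Π_{j≠i} (x - xⱼ)/(xᵢ - xⱼ)

L_0(7.4) = (7.4 - 6)/(4 - 6) × (7.4 - 8)/(4 - 8) × (7.4 - 10)/(4 - 10) = -0.045500
L_1(7.4) = (7.4 - 4)/(6 - 4) × (7.4 - 8)/(6 - 8) × (7.4 - 10)/(6 - 10) = 0.331500
L_2(7.4) = (7.4 - 4)/(8 - 4) × (7.4 - 6)/(8 - 6) × (7.4 - 10)/(8 - 10) = 0.773500
L_3(7.4) = (7.4 - 4)/(10 - 4) × (7.4 - 6)/(10 - 6) × (7.4 - 8)/(10 - 8) = -0.059500

P(7.4) = 3×L_0(7.4) + 15×L_1(7.4) + (-2)×L_2(7.4) + 13×L_3(7.4)
P(7.4) = 2.515500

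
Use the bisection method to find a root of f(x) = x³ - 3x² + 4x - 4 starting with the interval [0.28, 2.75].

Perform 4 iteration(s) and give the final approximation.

f(x) = x³ - 3x² + 4x - 4
Initial interval: [0.28, 2.75]

Iteration 1:
  c_1 = (0.280000 + 2.750000)/2 = 1.515000
  f(c_1) = f(1.515000) = -1.348409
  f(a) × f(c) ≥ 0, new interval: [1.515000, 2.750000]
Iteration 2:
  c_2 = (1.515000 + 2.750000)/2 = 2.132500
  f(c_2) = f(2.132500) = 0.584995
  f(a) × f(c) < 0, new interval: [1.515000, 2.132500]
Iteration 3:
  c_3 = (1.515000 + 2.132500)/2 = 1.823750
  f(c_3) = f(1.823750) = -0.617283
  f(a) × f(c) ≥ 0, new interval: [1.823750, 2.132500]
Iteration 4:
  c_4 = (1.823750 + 2.132500)/2 = 1.978125
  f(c_4) = f(1.978125) = -0.086075
  f(a) × f(c) ≥ 0, new interval: [1.978125, 2.132500]

After 4 iteration(s), the approximation is c_4 = 1.978125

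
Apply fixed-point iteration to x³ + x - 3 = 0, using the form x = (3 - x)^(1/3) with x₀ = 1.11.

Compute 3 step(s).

Equation: x³ + x - 3 = 0
Fixed-point form: x = (3 - x)^(1/3)
x₀ = 1.11

x_1 = g(1.110000) = 1.236386
x_2 = g(1.236386) = 1.208188
x_3 = g(1.208188) = 1.214593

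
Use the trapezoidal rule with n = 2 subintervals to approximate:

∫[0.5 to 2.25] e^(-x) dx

f(x) = e^(-x)
a = 0.5, b = 2.25, n = 2
h = (b - a)/n = 0.875000

Trapezoidal rule: (h/2)[f(x₀) + 2f(x₁) + 2f(x₂) + ... + f(xₙ)]

x_0 = 0.5000, f(x_0) = 0.606531, coefficient = 1
x_1 = 1.3750, f(x_1) = 0.252840, coefficient = 2
x_2 = 2.2500, f(x_2) = 0.105399, coefficient = 1

I ≈ (0.875000/2) × 1.217609 = 0.532704
Exact value: 0.501131
Error: 0.031573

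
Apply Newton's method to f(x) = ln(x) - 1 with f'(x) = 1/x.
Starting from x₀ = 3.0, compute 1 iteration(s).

f(x) = ln(x) - 1
f'(x) = 1/x
x₀ = 3.0

Newton-Raphson formula: x_{n+1} = x_n - f(x_n)/f'(x_n)

Iteration 1:
  f(3.000000) = 0.098612
  f'(3.000000) = 0.333333
  x_1 = 3.000000 - 0.098612/0.333333 = 2.704163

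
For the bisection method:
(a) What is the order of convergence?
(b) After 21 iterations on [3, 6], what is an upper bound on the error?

(a) Bisection has linear (order 1) convergence; the error is halved each step.

(b) Error bound = (b-a)/2^n = (6 - 3)/2^{21}
    = 3/2^{21}

(a) 1 (linear); (b) error ≤ 1.43e-06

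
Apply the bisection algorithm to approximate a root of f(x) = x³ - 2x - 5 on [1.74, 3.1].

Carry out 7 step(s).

f(x) = x³ - 2x - 5
Initial interval: [1.74, 3.1]

Iteration 1:
  c_1 = (1.740000 + 3.100000)/2 = 2.420000
  f(c_1) = f(2.420000) = 4.332488
  f(a) × f(c) < 0, new interval: [1.740000, 2.420000]
Iteration 2:
  c_2 = (1.740000 + 2.420000)/2 = 2.080000
  f(c_2) = f(2.080000) = -0.161088
  f(a) × f(c) ≥ 0, new interval: [2.080000, 2.420000]
Iteration 3:
  c_3 = (2.080000 + 2.420000)/2 = 2.250000
  f(c_3) = f(2.250000) = 1.890625
  f(a) × f(c) < 0, new interval: [2.080000, 2.250000]
Iteration 4:
  c_4 = (2.080000 + 2.250000)/2 = 2.165000
  f(c_4) = f(2.165000) = 0.817842
  f(a) × f(c) < 0, new interval: [2.080000, 2.165000]
Iteration 5:
  c_5 = (2.080000 + 2.165000)/2 = 2.122500
  f(c_5) = f(2.122500) = 0.316876
  f(a) × f(c) < 0, new interval: [2.080000, 2.122500]
Iteration 6:
  c_6 = (2.080000 + 2.122500)/2 = 2.101250
  f(c_6) = f(2.101250) = 0.075047
  f(a) × f(c) < 0, new interval: [2.080000, 2.101250]
Iteration 7:
  c_7 = (2.080000 + 2.101250)/2 = 2.090625
  f(c_7) = f(2.090625) = -0.043728
  f(a) × f(c) ≥ 0, new interval: [2.090625, 2.101250]

After 7 iteration(s), the approximation is c_7 = 2.090625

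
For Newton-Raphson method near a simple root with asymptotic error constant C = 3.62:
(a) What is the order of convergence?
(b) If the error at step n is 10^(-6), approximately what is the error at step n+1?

(a) Newton-Raphson has quadratic (order 2) convergence near simple roots.
    This means |e_{n+1}| ≈ C|e_n|².

(b) With |e_n| = 10^(-6) and C = 3.62:
    |e_{n+1}| ≈ 3.62 × (10^(-6))² = 3.62 × 10^(-12)

(a) 2 (quadratic); (b) |e_{n+1}| ≈ 3.620e-12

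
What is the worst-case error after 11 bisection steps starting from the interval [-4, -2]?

Bisection error bound: |error| ≤ (b-a)/2^n
|error| ≤ (-2 - (-4))/2^11 = 2/2^11
|error| ≤ 0.0009765625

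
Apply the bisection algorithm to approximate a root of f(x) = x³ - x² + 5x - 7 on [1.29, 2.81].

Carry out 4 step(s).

f(x) = x³ - x² + 5x - 7
Initial interval: [1.29, 2.81]

Iteration 1:
  c_1 = (1.290000 + 2.810000)/2 = 2.050000
  f(c_1) = f(2.050000) = 7.662625
  f(a) × f(c) < 0, new interval: [1.290000, 2.050000]
Iteration 2:
  c_2 = (1.290000 + 2.050000)/2 = 1.670000
  f(c_2) = f(1.670000) = 3.218563
  f(a) × f(c) < 0, new interval: [1.290000, 1.670000]
Iteration 3:
  c_3 = (1.290000 + 1.670000)/2 = 1.480000
  f(c_3) = f(1.480000) = 1.451392
  f(a) × f(c) < 0, new interval: [1.290000, 1.480000]
Iteration 4:
  c_4 = (1.290000 + 1.480000)/2 = 1.385000
  f(c_4) = f(1.385000) = 0.663517
  f(a) × f(c) < 0, new interval: [1.290000, 1.385000]

After 4 iteration(s), the approximation is c_4 = 1.385000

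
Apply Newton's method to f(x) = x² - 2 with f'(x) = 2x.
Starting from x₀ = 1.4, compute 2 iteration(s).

f(x) = x² - 2
f'(x) = 2x
x₀ = 1.4

Newton-Raphson formula: x_{n+1} = x_n - f(x_n)/f'(x_n)

Iteration 1:
  f(1.400000) = -0.040000
  f'(1.400000) = 2.800000
  x_1 = 1.400000 - (-0.040000)/2.800000 = 1.414286
Iteration 2:
  f(1.414286) = 0.000204
  f'(1.414286) = 2.828571
  x_2 = 1.414286 - 0.000204/2.828571 = 1.414214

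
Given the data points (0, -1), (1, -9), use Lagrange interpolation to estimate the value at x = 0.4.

Lagrange interpolation formula:
P(x) = Σ yᵢ × Lᵢ(x)
where Lᵢ(x) = Π_{j≠i} (x - xⱼ)/(xᵢ - xⱼ)

L_0(0.4) = (0.4 - 1)/(0 - 1) = 0.600000
L_1(0.4) = (0.4 - 0)/(1 - 0) = 0.400000

P(0.4) = (-1)×L_0(0.4) + (-9)×L_1(0.4)
P(0.4) = -4.200000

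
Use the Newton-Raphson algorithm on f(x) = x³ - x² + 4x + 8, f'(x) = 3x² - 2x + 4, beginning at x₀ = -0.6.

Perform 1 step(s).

f(x) = x³ - x² + 4x + 8
f'(x) = 3x² - 2x + 4
x₀ = -0.6

Newton-Raphson formula: x_{n+1} = x_n - f(x_n)/f'(x_n)

Iteration 1:
  f(-0.600000) = 5.024000
  f'(-0.600000) = 6.280000
  x_1 = -0.600000 - 5.024000/6.280000 = -1.400000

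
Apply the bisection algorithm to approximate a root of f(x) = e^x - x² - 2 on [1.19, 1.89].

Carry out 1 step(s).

f(x) = e^x - x² - 2
Initial interval: [1.19, 1.89]

Iteration 1:
  c_1 = (1.190000 + 1.890000)/2 = 1.540000
  f(c_1) = f(1.540000) = 0.292990
  f(a) × f(c) < 0, new interval: [1.190000, 1.540000]

After 1 iteration(s), the approximation is c_1 = 1.540000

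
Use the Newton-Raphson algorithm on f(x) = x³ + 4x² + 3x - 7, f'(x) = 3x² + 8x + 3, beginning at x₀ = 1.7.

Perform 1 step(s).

f(x) = x³ + 4x² + 3x - 7
f'(x) = 3x² + 8x + 3
x₀ = 1.7

Newton-Raphson formula: x_{n+1} = x_n - f(x_n)/f'(x_n)

Iteration 1:
  f(1.700000) = 14.573000
  f'(1.700000) = 25.270000
  x_1 = 1.700000 - 14.573000/25.270000 = 1.123308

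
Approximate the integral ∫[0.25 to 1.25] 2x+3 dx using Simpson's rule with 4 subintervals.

f(x) = 2x+3
a = 0.25, b = 1.25, n = 4
h = (b - a)/n = 0.250000

Simpson's rule: (h/3)[f(x₀) + 4f(x₁) + 2f(x₂) + ... + f(xₙ)]

x_0 = 0.2500, f(x_0) = 3.500000, coefficient = 1
x_1 = 0.5000, f(x_1) = 4.000000, coefficient = 4
x_2 = 0.7500, f(x_2) = 4.500000, coefficient = 2
x_3 = 1.0000, f(x_3) = 5.000000, coefficient = 4
x_4 = 1.2500, f(x_4) = 5.500000, coefficient = 1

I ≈ (0.250000/3) × 54.000000 = 4.500000
Exact value: 4.500000
Error: 0.000000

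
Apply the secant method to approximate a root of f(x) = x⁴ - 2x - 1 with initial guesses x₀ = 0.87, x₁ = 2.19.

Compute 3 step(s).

f(x) = x⁴ - 2x - 1
x₀ = 0.87, x₁ = 2.19

Secant formula: x_{n+1} = x_n - f(x_n)(x_n - x_{n-1})/(f(x_n) - f(x_{n-1}))

Iteration 1:
  f(0.870000) = -2.167102
  f(2.190000) = 17.622575
  x_2 = 2.190000 - 17.622575×(2.190000 - 0.870000)/(17.622575 - (-2.167102))
       = 1.014549
Iteration 2:
  f(2.190000) = 17.622575
  f(1.014549) = -1.969620
  x_3 = 1.014549 - (-1.969620)×(1.014549 - 2.190000)/(-1.969620 - 17.622575)
       = 1.132718
Iteration 3:
  f(1.014549) = -1.969620
  f(1.132718) = -1.619219
  x_4 = 1.132718 - (-1.619219)×(1.132718 - 1.014549)/(-1.619219 - (-1.969620))
       = 1.678782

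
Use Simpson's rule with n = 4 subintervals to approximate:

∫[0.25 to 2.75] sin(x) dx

f(x) = sin(x)
a = 0.25, b = 2.75, n = 4
h = (b - a)/n = 0.625000

Simpson's rule: (h/3)[f(x₀) + 4f(x₁) + 2f(x₂) + ... + f(xₙ)]

x_0 = 0.2500, f(x_0) = 0.247404, coefficient = 1
x_1 = 0.8750, f(x_1) = 0.767544, coefficient = 4
x_2 = 1.5000, f(x_2) = 0.997495, coefficient = 2
x_3 = 2.1250, f(x_3) = 0.850320, coefficient = 4
x_4 = 2.7500, f(x_4) = 0.381661, coefficient = 1

I ≈ (0.625000/3) × 9.095508 = 1.894898
Exact value: 1.893215
Error: 0.001683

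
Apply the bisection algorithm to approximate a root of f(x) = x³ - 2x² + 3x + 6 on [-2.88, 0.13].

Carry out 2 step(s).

f(x) = x³ - 2x² + 3x + 6
Initial interval: [-2.88, 0.13]

Iteration 1:
  c_1 = (-2.880000 + 0.130000)/2 = -1.375000
  f(c_1) = f(-1.375000) = -4.505859
  f(a) × f(c) ≥ 0, new interval: [-1.375000, 0.130000]
Iteration 2:
  c_2 = (-1.375000 + 0.130000)/2 = -0.622500
  f(c_2) = f(-0.622500) = 3.116265
  f(a) × f(c) < 0, new interval: [-1.375000, -0.622500]

After 2 iteration(s), the approximation is c_2 = -0.622500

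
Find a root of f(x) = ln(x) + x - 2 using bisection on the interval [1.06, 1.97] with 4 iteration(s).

f(x) = ln(x) + x - 2
Initial interval: [1.06, 1.97]

Iteration 1:
  c_1 = (1.060000 + 1.970000)/2 = 1.515000
  f(c_1) = f(1.515000) = -0.069585
  f(a) × f(c) ≥ 0, new interval: [1.515000, 1.970000]
Iteration 2:
  c_2 = (1.515000 + 1.970000)/2 = 1.742500
  f(c_2) = f(1.742500) = 0.297821
  f(a) × f(c) < 0, new interval: [1.515000, 1.742500]
Iteration 3:
  c_3 = (1.515000 + 1.742500)/2 = 1.628750
  f(c_3) = f(1.628750) = 0.116563
  f(a) × f(c) < 0, new interval: [1.515000, 1.628750]
Iteration 4:
  c_4 = (1.515000 + 1.628750)/2 = 1.571875
  f(c_4) = f(1.571875) = 0.024144
  f(a) × f(c) < 0, new interval: [1.515000, 1.571875]

After 4 iteration(s), the approximation is c_4 = 1.571875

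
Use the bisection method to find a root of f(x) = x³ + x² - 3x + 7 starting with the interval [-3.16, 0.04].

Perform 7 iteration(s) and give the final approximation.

f(x) = x³ + x² - 3x + 7
Initial interval: [-3.16, 0.04]

Iteration 1:
  c_1 = (-3.160000 + 0.040000)/2 = -1.560000
  f(c_1) = f(-1.560000) = 10.317184
  f(a) × f(c) < 0, new interval: [-3.160000, -1.560000]
Iteration 2:
  c_2 = (-3.160000 + (-1.560000))/2 = -2.360000
  f(c_2) = f(-2.360000) = 6.505344
  f(a) × f(c) < 0, new interval: [-3.160000, -2.360000]
Iteration 3:
  c_3 = (-3.160000 + (-2.360000))/2 = -2.760000
  f(c_3) = f(-2.760000) = 1.873024
  f(a) × f(c) < 0, new interval: [-3.160000, -2.760000]
Iteration 4:
  c_4 = (-3.160000 + (-2.760000))/2 = -2.960000
  f(c_4) = f(-2.960000) = -1.292736
  f(a) × f(c) ≥ 0, new interval: [-2.960000, -2.760000]
Iteration 5:
  c_5 = (-2.960000 + (-2.760000))/2 = -2.860000
  f(c_5) = f(-2.860000) = 0.365944
  f(a) × f(c) < 0, new interval: [-2.960000, -2.860000]
Iteration 6:
  c_6 = (-2.960000 + (-2.860000))/2 = -2.910000
  f(c_6) = f(-2.910000) = -0.444071
  f(a) × f(c) ≥ 0, new interval: [-2.910000, -2.860000]
Iteration 7:
  c_7 = (-2.910000 + (-2.860000))/2 = -2.885000
  f(c_7) = f(-2.885000) = -0.034279
  f(a) × f(c) ≥ 0, new interval: [-2.885000, -2.860000]

After 7 iteration(s), the approximation is c_7 = -2.885000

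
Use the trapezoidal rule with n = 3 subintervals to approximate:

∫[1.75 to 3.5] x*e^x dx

f(x) = x*e^x
a = 1.75, b = 3.5, n = 3
h = (b - a)/n = 0.583333

Trapezoidal rule: (h/2)[f(x₀) + 2f(x₁) + 2f(x₂) + ... + f(xₙ)]

x_0 = 1.7500, f(x_0) = 10.070555, coefficient = 1
x_1 = 2.3333, f(x_1) = 24.061937, coefficient = 2
x_2 = 2.9167, f(x_2) = 53.898793, coefficient = 2
x_3 = 3.5000, f(x_3) = 115.904082, coefficient = 1

I ≈ (0.583333/2) × 281.896095 = 82.219694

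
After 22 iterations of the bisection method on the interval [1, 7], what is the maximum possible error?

Bisection error bound: |error| ≤ (b-a)/2^n
|error| ≤ (7 - 1)/2^22 = 6/2^22
|error| ≤ 0.0000014305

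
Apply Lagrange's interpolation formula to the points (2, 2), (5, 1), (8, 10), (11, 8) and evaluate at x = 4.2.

Lagrange interpolation formula:
P(x) = Σ yᵢ × Lᵢ(x)
where Lᵢ(x) = Π_{j≠i} (x - xⱼ)/(xᵢ - xⱼ)

L_0(4.2) = (4.2 - 5)/(2 - 5) × (4.2 - 8)/(2 - 8) × (4.2 - 11)/(2 - 11) = 0.127605
L_1(4.2) = (4.2 - 2)/(5 - 2) × (4.2 - 8)/(5 - 8) × (4.2 - 11)/(5 - 11) = 1.052741
L_2(4.2) = (4.2 - 2)/(8 - 2) × (4.2 - 5)/(8 - 5) × (4.2 - 11)/(8 - 11) = -0.221630
L_3(4.2) = (4.2 - 2)/(11 - 2) × (4.2 - 5)/(11 - 5) × (4.2 - 8)/(11 - 8) = 0.041284

P(4.2) = 2×L_0(4.2) + 1×L_1(4.2) + 10×L_2(4.2) + 8×L_3(4.2)
P(4.2) = -0.578074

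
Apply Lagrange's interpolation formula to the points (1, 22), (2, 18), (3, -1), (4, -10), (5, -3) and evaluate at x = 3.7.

Lagrange interpolation formula:
P(x) = Σ yᵢ × Lᵢ(x)
where Lᵢ(x) = Π_{j≠i} (x - xⱼ)/(xᵢ - xⱼ)

L_0(3.7) = (3.7 - 2)/(1 - 2) × (3.7 - 3)/(1 - 3) × (3.7 - 4)/(1 - 4) × (3.7 - 5)/(1 - 5) = 0.019337
L_1(3.7) = (3.7 - 1)/(2 - 1) × (3.7 - 3)/(2 - 3) × (3.7 - 4)/(2 - 4) × (3.7 - 5)/(2 - 5) = -0.122850
L_2(3.7) = (3.7 - 1)/(3 - 1) × (3.7 - 2)/(3 - 2) × (3.7 - 4)/(3 - 4) × (3.7 - 5)/(3 - 5) = 0.447525
L_3(3.7) = (3.7 - 1)/(4 - 1) × (3.7 - 2)/(4 - 2) × (3.7 - 3)/(4 - 3) × (3.7 - 5)/(4 - 5) = 0.696150
L_4(3.7) = (3.7 - 1)/(5 - 1) × (3.7 - 2)/(5 - 2) × (3.7 - 3)/(5 - 3) × (3.7 - 4)/(5 - 4) = -0.040162

P(3.7) = 22×L_0(3.7) + 18×L_1(3.7) + (-1)×L_2(3.7) + (-10)×L_3(3.7) + (-3)×L_4(3.7)
P(3.7) = -9.074413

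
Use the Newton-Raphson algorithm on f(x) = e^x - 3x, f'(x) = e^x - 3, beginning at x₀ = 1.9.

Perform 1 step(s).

f(x) = e^x - 3x
f'(x) = e^x - 3
x₀ = 1.9

Newton-Raphson formula: x_{n+1} = x_n - f(x_n)/f'(x_n)

Iteration 1:
  f(1.900000) = 0.985894
  f'(1.900000) = 3.685894
  x_1 = 1.900000 - 0.985894/3.685894 = 1.632522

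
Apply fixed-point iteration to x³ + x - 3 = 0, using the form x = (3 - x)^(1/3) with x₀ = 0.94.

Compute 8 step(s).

Equation: x³ + x - 3 = 0
Fixed-point form: x = (3 - x)^(1/3)
x₀ = 0.94

x_1 = g(0.940000) = 1.272396
x_2 = g(1.272396) = 1.199908
x_3 = g(1.199908) = 1.216461
x_4 = g(1.216461) = 1.212721
x_5 = g(1.212721) = 1.213568
x_6 = g(1.213568) = 1.213376
x_7 = g(1.213376) = 1.213420
x_8 = g(1.213420) = 1.213410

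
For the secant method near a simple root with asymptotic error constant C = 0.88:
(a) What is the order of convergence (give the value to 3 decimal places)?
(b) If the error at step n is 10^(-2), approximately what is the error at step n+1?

(a) Secant method has superlinear convergence with order φ = (1+√5)/2 ≈ 1.618.
    This means |e_{n+1}| ≈ C|e_n|^1.618.

(b) With |e_n| = 10^(-2) and C = 0.88:
    |e_{n+1}| ≈ 0.88 × (10^(-2))^1.618 = 0.88 × 10^(-3.24)

(a) ≈ 1.618 (golden ratio); (b) |e_{n+1}| ≈ 5.110e-04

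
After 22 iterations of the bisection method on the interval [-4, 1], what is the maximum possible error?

Bisection error bound: |error| ≤ (b-a)/2^n
|error| ≤ (1 - (-4))/2^22 = 5/2^22
|error| ≤ 0.0000011921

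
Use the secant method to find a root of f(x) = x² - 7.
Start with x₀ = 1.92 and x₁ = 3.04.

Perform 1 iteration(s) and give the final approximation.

f(x) = x² - 7
x₀ = 1.92, x₁ = 3.04

Secant formula: x_{n+1} = x_n - f(x_n)(x_n - x_{n-1})/(f(x_n) - f(x_{n-1}))

Iteration 1:
  f(1.920000) = -3.313600
  f(3.040000) = 2.241600
  x_2 = 3.040000 - 2.241600×(3.040000 - 1.920000)/(2.241600 - (-3.313600))
       = 2.588065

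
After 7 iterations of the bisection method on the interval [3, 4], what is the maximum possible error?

Bisection error bound: |error| ≤ (b-a)/2^n
|error| ≤ (4 - 3)/2^7 = 1/2^7
|error| ≤ 0.0078125000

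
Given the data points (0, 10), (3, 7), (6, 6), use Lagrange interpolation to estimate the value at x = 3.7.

Lagrange interpolation formula:
P(x) = Σ yᵢ × Lᵢ(x)
where Lᵢ(x) = Π_{j≠i} (x - xⱼ)/(xᵢ - xⱼ)

L_0(3.7) = (3.7 - 3)/(0 - 3) × (3.7 - 6)/(0 - 6) = -0.089444
L_1(3.7) = (3.7 - 0)/(3 - 0) × (3.7 - 6)/(3 - 6) = 0.945556
L_2(3.7) = (3.7 - 0)/(6 - 0) × (3.7 - 3)/(6 - 3) = 0.143889

P(3.7) = 10×L_0(3.7) + 7×L_1(3.7) + 6×L_2(3.7)
P(3.7) = 6.587778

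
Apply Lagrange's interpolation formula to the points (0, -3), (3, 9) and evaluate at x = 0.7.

Lagrange interpolation formula:
P(x) = Σ yᵢ × Lᵢ(x)
where Lᵢ(x) = Π_{j≠i} (x - xⱼ)/(xᵢ - xⱼ)

L_0(0.7) = (0.7 - 3)/(0 - 3) = 0.766667
L_1(0.7) = (0.7 - 0)/(3 - 0) = 0.233333

P(0.7) = (-3)×L_0(0.7) + 9×L_1(0.7)
P(0.7) = -0.200000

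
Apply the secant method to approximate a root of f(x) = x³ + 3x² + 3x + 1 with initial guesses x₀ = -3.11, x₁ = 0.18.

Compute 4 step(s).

f(x) = x³ + 3x² + 3x + 1
x₀ = -3.11, x₁ = 0.18

Secant formula: x_{n+1} = x_n - f(x_n)(x_n - x_{n-1})/(f(x_n) - f(x_{n-1}))

Iteration 1:
  f(-3.110000) = -9.393931
  f(0.180000) = 1.643032
  x_2 = 0.180000 - 1.643032×(0.180000 - (-3.110000))/(1.643032 - (-9.393931))
       = -0.309770
Iteration 2:
  f(0.180000) = 1.643032
  f(-0.309770) = 0.328837
  x_3 = -0.309770 - 0.328837×(-0.309770 - 0.180000)/(0.328837 - 1.643032)
       = -0.432320
Iteration 3:
  f(-0.309770) = 0.328837
  f(-0.432320) = 0.182941
  x_4 = -0.432320 - 0.182941×(-0.432320 - (-0.309770))/(0.182941 - 0.328837)
       = -0.585986
Iteration 4:
  f(-0.432320) = 0.182941
  f(-0.585986) = 0.070965
  x_5 = -0.585986 - 0.070965×(-0.585986 - (-0.432320))/(0.070965 - 0.182941)
       = -0.683373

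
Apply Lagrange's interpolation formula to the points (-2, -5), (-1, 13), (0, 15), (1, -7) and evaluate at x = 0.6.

Lagrange interpolation formula:
P(x) = Σ yᵢ × Lᵢ(x)
where Lᵢ(x) = Π_{j≠i} (x - xⱼ)/(xᵢ - xⱼ)

L_0(0.6) = (0.6 - (-1))/(-2 - (-1)) × (0.6 - 0)/(-2 - 0) × (0.6 - 1)/(-2 - 1) = 0.064000
L_1(0.6) = (0.6 - (-2))/(-1 - (-2)) × (0.6 - 0)/(-1 - 0) × (0.6 - 1)/(-1 - 1) = -0.312000
L_2(0.6) = (0.6 - (-2))/(0 - (-2)) × (0.6 - (-1))/(0 - (-1)) × (0.6 - 1)/(0 - 1) = 0.832000
L_3(0.6) = (0.6 - (-2))/(1 - (-2)) × (0.6 - (-1))/(1 - (-1)) × (0.6 - 0)/(1 - 0) = 0.416000

P(0.6) = (-5)×L_0(0.6) + 13×L_1(0.6) + 15×L_2(0.6) + (-7)×L_3(0.6)
P(0.6) = 5.192000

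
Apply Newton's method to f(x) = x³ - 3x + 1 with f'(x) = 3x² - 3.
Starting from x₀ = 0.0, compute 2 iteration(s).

f(x) = x³ - 3x + 1
f'(x) = 3x² - 3
x₀ = 0.0

Newton-Raphson formula: x_{n+1} = x_n - f(x_n)/f'(x_n)

Iteration 1:
  f(0.000000) = 1.000000
  f'(0.000000) = -3.000000
  x_1 = 0.000000 - 1.000000/(-3.000000) = 0.333333
Iteration 2:
  f(0.333333) = 0.037037
  f'(0.333333) = -2.666667
  x_2 = 0.333333 - 0.037037/(-2.666667) = 0.347222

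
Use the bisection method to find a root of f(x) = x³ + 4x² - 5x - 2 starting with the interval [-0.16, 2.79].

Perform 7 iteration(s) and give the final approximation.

f(x) = x³ + 4x² - 5x - 2
Initial interval: [-0.16, 2.79]

Iteration 1:
  c_1 = (-0.160000 + 2.790000)/2 = 1.315000
  f(c_1) = f(1.315000) = 0.615831
  f(a) × f(c) < 0, new interval: [-0.160000, 1.315000]
Iteration 2:
  c_2 = (-0.160000 + 1.315000)/2 = 0.577500
  f(c_2) = f(0.577500) = -3.360875
  f(a) × f(c) ≥ 0, new interval: [0.577500, 1.315000]
Iteration 3:
  c_3 = (0.577500 + 1.315000)/2 = 0.946250
  f(c_3) = f(0.946250) = -2.302432
  f(a) × f(c) ≥ 0, new interval: [0.946250, 1.315000]
Iteration 4:
  c_4 = (0.946250 + 1.315000)/2 = 1.130625
  f(c_4) = f(1.130625) = -1.094581
  f(a) × f(c) ≥ 0, new interval: [1.130625, 1.315000]
Iteration 5:
  c_5 = (1.130625 + 1.315000)/2 = 1.222812
  f(c_5) = f(1.222812) = -0.304546
  f(a) × f(c) ≥ 0, new interval: [1.222812, 1.315000]
Iteration 6:
  c_6 = (1.222812 + 1.315000)/2 = 1.268906
  f(c_6) = f(1.268906) = 0.139056
  f(a) × f(c) < 0, new interval: [1.222812, 1.268906]
Iteration 7:
  c_7 = (1.222812 + 1.268906)/2 = 1.245859
  f(c_7) = f(1.245859) = -0.086855
  f(a) × f(c) ≥ 0, new interval: [1.245859, 1.268906]

After 7 iteration(s), the approximation is c_7 = 1.245859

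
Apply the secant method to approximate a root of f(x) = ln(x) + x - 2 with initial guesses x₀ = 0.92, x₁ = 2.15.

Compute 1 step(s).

f(x) = ln(x) + x - 2
x₀ = 0.92, x₁ = 2.15

Secant formula: x_{n+1} = x_n - f(x_n)(x_n - x_{n-1})/(f(x_n) - f(x_{n-1}))

Iteration 1:
  f(0.920000) = -1.163382
  f(2.150000) = 0.915468
  x_2 = 2.150000 - 0.915468×(2.150000 - 0.920000)/(0.915468 - (-1.163382))
       = 1.608342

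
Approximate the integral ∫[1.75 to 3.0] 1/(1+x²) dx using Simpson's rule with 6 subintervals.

f(x) = 1/(1+x²)
a = 1.75, b = 3.0, n = 6
h = (b - a)/n = 0.208333

Simpson's rule: (h/3)[f(x₀) + 4f(x₁) + 2f(x₂) + ... + f(xₙ)]

x_0 = 1.7500, f(x_0) = 0.246154, coefficient = 1
x_1 = 1.9583, f(x_1) = 0.206822, coefficient = 4
x_2 = 2.1667, f(x_2) = 0.175610, coefficient = 2
x_3 = 2.3750, f(x_3) = 0.150588, coefficient = 4
x_4 = 2.5833, f(x_4) = 0.130317, coefficient = 2
x_5 = 2.7917, f(x_5) = 0.113722, coefficient = 4
x_6 = 3.0000, f(x_6) = 0.100000, coefficient = 1

I ≈ (0.208333/3) × 2.842535 = 0.197398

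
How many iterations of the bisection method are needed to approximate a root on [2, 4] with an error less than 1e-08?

We need (b-a)/2^n ≤ 1e-08
(4 - 2)/2^n ≤ 1e-08
2/2^n ≤ 1e-08
2^n ≥ 200000000
n ≥ log₂(200000000) = 27.58
n ≥ 28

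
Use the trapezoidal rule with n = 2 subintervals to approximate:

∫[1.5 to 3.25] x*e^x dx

f(x) = x*e^x
a = 1.5, b = 3.25, n = 2
h = (b - a)/n = 0.875000

Trapezoidal rule: (h/2)[f(x₀) + 2f(x₁) + 2f(x₂) + ... + f(xₙ)]

x_0 = 1.5000, f(x_0) = 6.722534, coefficient = 1
x_1 = 2.3750, f(x_1) = 25.533656, coefficient = 2
x_2 = 3.2500, f(x_2) = 83.818605, coefficient = 1

I ≈ (0.875000/2) × 141.608451 = 61.953697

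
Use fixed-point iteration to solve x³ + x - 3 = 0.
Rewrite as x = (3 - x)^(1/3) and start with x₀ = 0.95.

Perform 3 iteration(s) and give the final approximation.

Equation: x³ + x - 3 = 0
Fixed-point form: x = (3 - x)^(1/3)
x₀ = 0.95

x_1 = g(0.950000) = 1.270334
x_2 = g(1.270334) = 1.200386
x_3 = g(1.200386) = 1.216354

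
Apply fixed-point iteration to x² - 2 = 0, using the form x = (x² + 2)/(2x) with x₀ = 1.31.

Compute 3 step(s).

Equation: x² - 2 = 0
Fixed-point form: x = (x² + 2)/(2x)
x₀ = 1.31

x_1 = g(1.310000) = 1.418359
x_2 = g(1.418359) = 1.414220
x_3 = g(1.414220) = 1.414214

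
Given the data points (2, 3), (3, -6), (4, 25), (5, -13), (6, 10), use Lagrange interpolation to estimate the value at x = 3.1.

Lagrange interpolation formula:
P(x) = Σ yᵢ × Lᵢ(x)
where Lᵢ(x) = Π_{j≠i} (x - xⱼ)/(xᵢ - xⱼ)

L_0(3.1) = (3.1 - 3)/(2 - 3) × (3.1 - 4)/(2 - 4) × (3.1 - 5)/(2 - 5) × (3.1 - 6)/(2 - 6) = -0.020663
L_1(3.1) = (3.1 - 2)/(3 - 2) × (3.1 - 4)/(3 - 4) × (3.1 - 5)/(3 - 5) × (3.1 - 6)/(3 - 6) = 0.909150
L_2(3.1) = (3.1 - 2)/(4 - 2) × (3.1 - 3)/(4 - 3) × (3.1 - 5)/(4 - 5) × (3.1 - 6)/(4 - 6) = 0.151525
L_3(3.1) = (3.1 - 2)/(5 - 2) × (3.1 - 3)/(5 - 3) × (3.1 - 4)/(5 - 4) × (3.1 - 6)/(5 - 6) = -0.047850
L_4(3.1) = (3.1 - 2)/(6 - 2) × (3.1 - 3)/(6 - 3) × (3.1 - 4)/(6 - 4) × (3.1 - 5)/(6 - 5) = 0.007838

P(3.1) = 3×L_0(3.1) + (-6)×L_1(3.1) + 25×L_2(3.1) + (-13)×L_3(3.1) + 10×L_4(3.1)
P(3.1) = -1.028337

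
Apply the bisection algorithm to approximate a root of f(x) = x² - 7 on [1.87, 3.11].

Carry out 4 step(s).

f(x) = x² - 7
Initial interval: [1.87, 3.11]

Iteration 1:
  c_1 = (1.870000 + 3.110000)/2 = 2.490000
  f(c_1) = f(2.490000) = -0.799900
  f(a) × f(c) ≥ 0, new interval: [2.490000, 3.110000]
Iteration 2:
  c_2 = (2.490000 + 3.110000)/2 = 2.800000
  f(c_2) = f(2.800000) = 0.840000
  f(a) × f(c) < 0, new interval: [2.490000, 2.800000]
Iteration 3:
  c_3 = (2.490000 + 2.800000)/2 = 2.645000
  f(c_3) = f(2.645000) = -0.003975
  f(a) × f(c) ≥ 0, new interval: [2.645000, 2.800000]
Iteration 4:
  c_4 = (2.645000 + 2.800000)/2 = 2.722500
  f(c_4) = f(2.722500) = 0.412006
  f(a) × f(c) < 0, new interval: [2.645000, 2.722500]

After 4 iteration(s), the approximation is c_4 = 2.722500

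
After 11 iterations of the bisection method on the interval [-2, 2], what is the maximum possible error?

Bisection error bound: |error| ≤ (b-a)/2^n
|error| ≤ (2 - (-2))/2^11 = 4/2^11
|error| ≤ 0.0019531250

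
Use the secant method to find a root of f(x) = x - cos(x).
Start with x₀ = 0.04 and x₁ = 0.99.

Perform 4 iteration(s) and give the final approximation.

f(x) = x - cos(x)
x₀ = 0.04, x₁ = 0.99

Secant formula: x_{n+1} = x_n - f(x_n)(x_n - x_{n-1})/(f(x_n) - f(x_{n-1}))

Iteration 1:
  f(0.040000) = -0.959200
  f(0.990000) = 0.441310
  x_2 = 0.990000 - 0.441310×(0.990000 - 0.040000)/(0.441310 - (-0.959200))
       = 0.690649
Iteration 2:
  f(0.990000) = 0.441310
  f(0.690649) = -0.080184
  x_3 = 0.690649 - (-0.080184)×(0.690649 - 0.990000)/(-0.080184 - 0.441310)
       = 0.736677
Iteration 3:
  f(0.690649) = -0.080184
  f(0.736677) = -0.004029
  x_4 = 0.736677 - (-0.004029)×(0.736677 - 0.690649)/(-0.004029 - (-0.080184))
       = 0.739112
Iteration 4:
  f(0.736677) = -0.004029
  f(0.739112) = 0.000044
  x_5 = 0.739112 - 0.000044×(0.739112 - 0.736677)/(0.000044 - (-0.004029))
       = 0.739085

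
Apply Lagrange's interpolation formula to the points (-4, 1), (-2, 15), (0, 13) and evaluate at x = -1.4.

Lagrange interpolation formula:
P(x) = Σ yᵢ × Lᵢ(x)
where Lᵢ(x) = Π_{j≠i} (x - xⱼ)/(xᵢ - xⱼ)

L_0(-1.4) = (-1.4 - (-2))/(-4 - (-2)) × (-1.4 - 0)/(-4 - 0) = -0.105000
L_1(-1.4) = (-1.4 - (-4))/(-2 - (-4)) × (-1.4 - 0)/(-2 - 0) = 0.910000
L_2(-1.4) = (-1.4 - (-4))/(0 - (-4)) × (-1.4 - (-2))/(0 - (-2)) = 0.195000

P(-1.4) = 1×L_0(-1.4) + 15×L_1(-1.4) + 13×L_2(-1.4)
P(-1.4) = 16.080000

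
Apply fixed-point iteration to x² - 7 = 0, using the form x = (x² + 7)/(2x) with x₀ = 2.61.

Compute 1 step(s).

Equation: x² - 7 = 0
Fixed-point form: x = (x² + 7)/(2x)
x₀ = 2.61

x_1 = g(2.610000) = 2.645996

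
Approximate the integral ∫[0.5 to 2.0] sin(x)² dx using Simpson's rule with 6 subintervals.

f(x) = sin(x)²
a = 0.5, b = 2.0, n = 6
h = (b - a)/n = 0.250000

Simpson's rule: (h/3)[f(x₀) + 4f(x₁) + 2f(x₂) + ... + f(xₙ)]

x_0 = 0.5000, f(x_0) = 0.229849, coefficient = 1
x_1 = 0.7500, f(x_1) = 0.464631, coefficient = 4
x_2 = 1.0000, f(x_2) = 0.708073, coefficient = 2
x_3 = 1.2500, f(x_3) = 0.900572, coefficient = 4
x_4 = 1.5000, f(x_4) = 0.994996, coefficient = 2
x_5 = 1.7500, f(x_5) = 0.968228, coefficient = 4
x_6 = 2.0000, f(x_6) = 0.826822, coefficient = 1

I ≈ (0.250000/3) × 13.796536 = 1.149711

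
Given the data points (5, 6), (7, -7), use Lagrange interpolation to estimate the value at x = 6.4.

Lagrange interpolation formula:
P(x) = Σ yᵢ × Lᵢ(x)
where Lᵢ(x) = Π_{j≠i} (x - xⱼ)/(xᵢ - xⱼ)

L_0(6.4) = (6.4 - 7)/(5 - 7) = 0.300000
L_1(6.4) = (6.4 - 5)/(7 - 5) = 0.700000

P(6.4) = 6×L_0(6.4) + (-7)×L_1(6.4)
P(6.4) = -3.100000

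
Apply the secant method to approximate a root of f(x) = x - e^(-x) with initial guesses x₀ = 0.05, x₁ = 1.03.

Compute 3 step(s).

f(x) = x - e^(-x)
x₀ = 0.05, x₁ = 1.03

Secant formula: x_{n+1} = x_n - f(x_n)(x_n - x_{n-1})/(f(x_n) - f(x_{n-1}))

Iteration 1:
  f(0.050000) = -0.901229
  f(1.030000) = 0.672993
  x_2 = 1.030000 - 0.672993×(1.030000 - 0.050000)/(0.672993 - (-0.901229))
       = 0.611042
Iteration 2:
  f(1.030000) = 0.672993
  f(0.611042) = 0.068257
  x_3 = 0.611042 - 0.068257×(0.611042 - 1.030000)/(0.068257 - 0.672993)
       = 0.563754
Iteration 3:
  f(0.611042) = 0.068257
  f(0.563754) = -0.005315
  x_4 = 0.563754 - (-0.005315)×(0.563754 - 0.611042)/(-0.005315 - 0.068257)
       = 0.567170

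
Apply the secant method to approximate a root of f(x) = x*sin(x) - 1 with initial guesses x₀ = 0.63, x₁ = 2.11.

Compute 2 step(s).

f(x) = x*sin(x) - 1
x₀ = 0.63, x₁ = 2.11

Secant formula: x_{n+1} = x_n - f(x_n)(x_n - x_{n-1})/(f(x_n) - f(x_{n-1}))

Iteration 1:
  f(0.630000) = -0.628839
  f(2.110000) = 0.810629
  x_2 = 2.110000 - 0.810629×(2.110000 - 0.630000)/(0.810629 - (-0.628839))
       = 1.276546
Iteration 2:
  f(2.110000) = 0.810629
  f(1.276546) = 0.221679
  x_3 = 1.276546 - 0.221679×(1.276546 - 2.110000)/(0.221679 - 0.810629)
       = 0.962835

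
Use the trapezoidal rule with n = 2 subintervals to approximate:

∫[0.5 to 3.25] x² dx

f(x) = x²
a = 0.5, b = 3.25, n = 2
h = (b - a)/n = 1.375000

Trapezoidal rule: (h/2)[f(x₀) + 2f(x₁) + 2f(x₂) + ... + f(xₙ)]

x_0 = 0.5000, f(x_0) = 0.250000, coefficient = 1
x_1 = 1.8750, f(x_1) = 3.515625, coefficient = 2
x_2 = 3.2500, f(x_2) = 10.562500, coefficient = 1

I ≈ (1.375000/2) × 17.843750 = 12.267578
Exact value: 11.401042
Error: 0.866536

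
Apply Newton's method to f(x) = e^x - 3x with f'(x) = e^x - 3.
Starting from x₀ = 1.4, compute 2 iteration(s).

f(x) = e^x - 3x
f'(x) = e^x - 3
x₀ = 1.4

Newton-Raphson formula: x_{n+1} = x_n - f(x_n)/f'(x_n)

Iteration 1:
  f(1.400000) = -0.144800
  f'(1.400000) = 1.055200
  x_1 = 1.400000 - (-0.144800)/1.055200 = 1.537225
Iteration 2:
  f(1.537225) = 0.039989
  f'(1.537225) = 1.651665
  x_2 = 1.537225 - 0.039989/1.651665 = 1.513014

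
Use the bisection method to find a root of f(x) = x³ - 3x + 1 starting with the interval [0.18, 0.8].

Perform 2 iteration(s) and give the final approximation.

f(x) = x³ - 3x + 1
Initial interval: [0.18, 0.8]

Iteration 1:
  c_1 = (0.180000 + 0.800000)/2 = 0.490000
  f(c_1) = f(0.490000) = -0.352351
  f(a) × f(c) < 0, new interval: [0.180000, 0.490000]
Iteration 2:
  c_2 = (0.180000 + 0.490000)/2 = 0.335000
  f(c_2) = f(0.335000) = 0.032595
  f(a) × f(c) ≥ 0, new interval: [0.335000, 0.490000]

After 2 iteration(s), the approximation is c_2 = 0.335000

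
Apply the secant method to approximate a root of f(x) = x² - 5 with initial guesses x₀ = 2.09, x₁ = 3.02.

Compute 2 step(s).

f(x) = x² - 5
x₀ = 2.09, x₁ = 3.02

Secant formula: x_{n+1} = x_n - f(x_n)(x_n - x_{n-1})/(f(x_n) - f(x_{n-1}))

Iteration 1:
  f(2.090000) = -0.631900
  f(3.020000) = 4.120400
  x_2 = 3.020000 - 4.120400×(3.020000 - 2.090000)/(4.120400 - (-0.631900))
       = 2.213659
Iteration 2:
  f(3.020000) = 4.120400
  f(2.213659) = -0.099712
  x_3 = 2.213659 - (-0.099712)×(2.213659 - 3.020000)/(-0.099712 - 4.120400)
       = 2.232711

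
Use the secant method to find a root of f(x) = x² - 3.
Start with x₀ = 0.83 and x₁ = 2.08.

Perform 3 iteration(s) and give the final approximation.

f(x) = x² - 3
x₀ = 0.83, x₁ = 2.08

Secant formula: x_{n+1} = x_n - f(x_n)(x_n - x_{n-1})/(f(x_n) - f(x_{n-1}))

Iteration 1:
  f(0.830000) = -2.311100
  f(2.080000) = 1.326400
  x_2 = 2.080000 - 1.326400×(2.080000 - 0.830000)/(1.326400 - (-2.311100))
       = 1.624192
Iteration 2:
  f(2.080000) = 1.326400
  f(1.624192) = -0.361999
  x_3 = 1.624192 - (-0.361999)×(1.624192 - 2.080000)/(-0.361999 - 1.326400)
       = 1.721919
Iteration 3:
  f(1.624192) = -0.361999
  f(1.721919) = -0.034994
  x_4 = 1.721919 - (-0.034994)×(1.721919 - 1.624192)/(-0.034994 - (-0.361999))
       = 1.732377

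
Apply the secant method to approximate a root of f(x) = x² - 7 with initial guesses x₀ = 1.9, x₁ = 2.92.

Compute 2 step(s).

f(x) = x² - 7
x₀ = 1.9, x₁ = 2.92

Secant formula: x_{n+1} = x_n - f(x_n)(x_n - x_{n-1})/(f(x_n) - f(x_{n-1}))

Iteration 1:
  f(1.900000) = -3.390000
  f(2.920000) = 1.526400
  x_2 = 2.920000 - 1.526400×(2.920000 - 1.900000)/(1.526400 - (-3.390000))
       = 2.603320
Iteration 2:
  f(2.920000) = 1.526400
  f(2.603320) = -0.222728
  x_3 = 2.603320 - (-0.222728)×(2.603320 - 2.920000)/(-0.222728 - 1.526400)
       = 2.643644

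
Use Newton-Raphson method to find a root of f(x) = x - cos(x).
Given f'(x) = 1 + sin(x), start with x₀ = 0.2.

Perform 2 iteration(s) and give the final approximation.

f(x) = x - cos(x)
f'(x) = 1 + sin(x)
x₀ = 0.2

Newton-Raphson formula: x_{n+1} = x_n - f(x_n)/f'(x_n)

Iteration 1:
  f(0.200000) = -0.780067
  f'(0.200000) = 1.198669
  x_1 = 0.200000 - (-0.780067)/1.198669 = 0.850777
Iteration 2:
  f(0.850777) = 0.191378
  f'(0.850777) = 1.751793
  x_2 = 0.850777 - 0.191378/1.751793 = 0.741530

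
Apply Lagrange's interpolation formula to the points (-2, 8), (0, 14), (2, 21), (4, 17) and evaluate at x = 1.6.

Lagrange interpolation formula:
P(x) = Σ yᵢ × Lᵢ(x)
where Lᵢ(x) = Π_{j≠i} (x - xⱼ)/(xᵢ - xⱼ)

L_0(1.6) = (1.6 - 0)/(-2 - 0) × (1.6 - 2)/(-2 - 2) × (1.6 - 4)/(-2 - 4) = -0.032000
L_1(1.6) = (1.6 - (-2))/(0 - (-2)) × (1.6 - 2)/(0 - 2) × (1.6 - 4)/(0 - 4) = 0.216000
L_2(1.6) = (1.6 - (-2))/(2 - (-2)) × (1.6 - 0)/(2 - 0) × (1.6 - 4)/(2 - 4) = 0.864000
L_3(1.6) = (1.6 - (-2))/(4 - (-2)) × (1.6 - 0)/(4 - 0) × (1.6 - 2)/(4 - 2) = -0.048000

P(1.6) = 8×L_0(1.6) + 14×L_1(1.6) + 21×L_2(1.6) + 17×L_3(1.6)
P(1.6) = 20.096000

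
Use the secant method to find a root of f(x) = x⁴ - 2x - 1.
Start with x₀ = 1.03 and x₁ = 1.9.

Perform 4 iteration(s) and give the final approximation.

f(x) = x⁴ - 2x - 1
x₀ = 1.03, x₁ = 1.9

Secant formula: x_{n+1} = x_n - f(x_n)(x_n - x_{n-1})/(f(x_n) - f(x_{n-1}))

Iteration 1:
  f(1.030000) = -1.934491
  f(1.900000) = 8.232100
  x_2 = 1.900000 - 8.232100×(1.900000 - 1.030000)/(8.232100 - (-1.934491))
       = 1.195543
Iteration 2:
  f(1.900000) = 8.232100
  f(1.195543) = -1.348122
  x_3 = 1.195543 - (-1.348122)×(1.195543 - 1.900000)/(-1.348122 - 8.232100)
       = 1.294674
Iteration 3:
  f(1.195543) = -1.348122
  f(1.294674) = -0.779769
  x_4 = 1.294674 - (-0.779769)×(1.294674 - 1.195543)/(-0.779769 - (-1.348122))
       = 1.430679
Iteration 4:
  f(1.294674) = -0.779769
  f(1.430679) = 0.328204
  x_5 = 1.430679 - 0.328204×(1.430679 - 1.294674)/(0.328204 - (-0.779769))
       = 1.390391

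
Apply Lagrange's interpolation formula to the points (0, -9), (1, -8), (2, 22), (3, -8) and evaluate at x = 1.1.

Lagrange interpolation formula:
P(x) = Σ yᵢ × Lᵢ(x)
where Lᵢ(x) = Π_{j≠i} (x - xⱼ)/(xᵢ - xⱼ)

L_0(1.1) = (1.1 - 1)/(0 - 1) × (1.1 - 2)/(0 - 2) × (1.1 - 3)/(0 - 3) = -0.028500
L_1(1.1) = (1.1 - 0)/(1 - 0) × (1.1 - 2)/(1 - 2) × (1.1 - 3)/(1 - 3) = 0.940500
L_2(1.1) = (1.1 - 0)/(2 - 0) × (1.1 - 1)/(2 - 1) × (1.1 - 3)/(2 - 3) = 0.104500
L_3(1.1) = (1.1 - 0)/(3 - 0) × (1.1 - 1)/(3 - 1) × (1.1 - 2)/(3 - 2) = -0.016500

P(1.1) = (-9)×L_0(1.1) + (-8)×L_1(1.1) + 22×L_2(1.1) + (-8)×L_3(1.1)
P(1.1) = -4.836500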